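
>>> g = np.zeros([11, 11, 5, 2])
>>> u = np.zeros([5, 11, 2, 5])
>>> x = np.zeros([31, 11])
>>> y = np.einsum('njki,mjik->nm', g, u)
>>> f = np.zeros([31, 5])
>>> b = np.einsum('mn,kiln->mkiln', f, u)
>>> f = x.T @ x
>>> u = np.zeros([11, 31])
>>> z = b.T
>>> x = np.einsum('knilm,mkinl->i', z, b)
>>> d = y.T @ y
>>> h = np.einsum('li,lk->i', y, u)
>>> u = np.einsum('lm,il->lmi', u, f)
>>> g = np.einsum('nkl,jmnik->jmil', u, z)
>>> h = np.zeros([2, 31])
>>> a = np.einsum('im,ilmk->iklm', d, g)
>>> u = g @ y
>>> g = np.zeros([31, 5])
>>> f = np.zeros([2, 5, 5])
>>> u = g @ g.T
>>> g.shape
(31, 5)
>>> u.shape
(31, 31)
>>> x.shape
(11,)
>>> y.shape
(11, 5)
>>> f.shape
(2, 5, 5)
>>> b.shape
(31, 5, 11, 2, 5)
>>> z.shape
(5, 2, 11, 5, 31)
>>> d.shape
(5, 5)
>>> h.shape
(2, 31)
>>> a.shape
(5, 11, 2, 5)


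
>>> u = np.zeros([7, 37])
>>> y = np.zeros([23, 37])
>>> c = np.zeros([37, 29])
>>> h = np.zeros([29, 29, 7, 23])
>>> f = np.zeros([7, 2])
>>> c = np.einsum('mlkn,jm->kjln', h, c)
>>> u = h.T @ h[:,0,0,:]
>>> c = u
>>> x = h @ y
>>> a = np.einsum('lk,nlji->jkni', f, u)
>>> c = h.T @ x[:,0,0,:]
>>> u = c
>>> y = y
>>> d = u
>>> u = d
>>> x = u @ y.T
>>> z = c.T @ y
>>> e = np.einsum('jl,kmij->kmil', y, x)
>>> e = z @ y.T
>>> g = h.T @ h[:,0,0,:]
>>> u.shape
(23, 7, 29, 37)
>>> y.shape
(23, 37)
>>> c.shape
(23, 7, 29, 37)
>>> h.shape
(29, 29, 7, 23)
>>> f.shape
(7, 2)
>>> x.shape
(23, 7, 29, 23)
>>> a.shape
(29, 2, 23, 23)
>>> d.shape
(23, 7, 29, 37)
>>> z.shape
(37, 29, 7, 37)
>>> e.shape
(37, 29, 7, 23)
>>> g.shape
(23, 7, 29, 23)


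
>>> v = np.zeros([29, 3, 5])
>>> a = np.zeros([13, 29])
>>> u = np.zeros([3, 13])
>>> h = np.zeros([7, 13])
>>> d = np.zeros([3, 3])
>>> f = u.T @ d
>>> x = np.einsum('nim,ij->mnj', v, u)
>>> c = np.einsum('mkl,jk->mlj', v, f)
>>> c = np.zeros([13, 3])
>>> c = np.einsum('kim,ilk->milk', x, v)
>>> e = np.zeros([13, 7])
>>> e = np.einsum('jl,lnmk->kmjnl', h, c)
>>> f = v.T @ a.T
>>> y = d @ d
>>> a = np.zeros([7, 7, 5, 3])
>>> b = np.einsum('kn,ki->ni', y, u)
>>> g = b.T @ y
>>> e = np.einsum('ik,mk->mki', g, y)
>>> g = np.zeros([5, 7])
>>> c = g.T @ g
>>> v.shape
(29, 3, 5)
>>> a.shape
(7, 7, 5, 3)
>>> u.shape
(3, 13)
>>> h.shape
(7, 13)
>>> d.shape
(3, 3)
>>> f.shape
(5, 3, 13)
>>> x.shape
(5, 29, 13)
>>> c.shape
(7, 7)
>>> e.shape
(3, 3, 13)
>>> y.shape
(3, 3)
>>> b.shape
(3, 13)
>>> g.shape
(5, 7)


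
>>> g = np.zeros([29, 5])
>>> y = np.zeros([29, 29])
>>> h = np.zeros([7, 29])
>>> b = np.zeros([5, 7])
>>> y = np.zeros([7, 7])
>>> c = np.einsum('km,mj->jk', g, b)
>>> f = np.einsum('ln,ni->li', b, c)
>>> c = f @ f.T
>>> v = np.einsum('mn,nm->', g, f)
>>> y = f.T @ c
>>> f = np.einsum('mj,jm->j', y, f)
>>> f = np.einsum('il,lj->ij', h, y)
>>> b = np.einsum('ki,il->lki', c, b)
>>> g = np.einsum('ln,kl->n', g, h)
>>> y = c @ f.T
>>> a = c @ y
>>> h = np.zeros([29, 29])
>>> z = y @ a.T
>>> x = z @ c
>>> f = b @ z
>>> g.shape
(5,)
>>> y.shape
(5, 7)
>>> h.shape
(29, 29)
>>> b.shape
(7, 5, 5)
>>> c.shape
(5, 5)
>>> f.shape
(7, 5, 5)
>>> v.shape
()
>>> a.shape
(5, 7)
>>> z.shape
(5, 5)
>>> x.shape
(5, 5)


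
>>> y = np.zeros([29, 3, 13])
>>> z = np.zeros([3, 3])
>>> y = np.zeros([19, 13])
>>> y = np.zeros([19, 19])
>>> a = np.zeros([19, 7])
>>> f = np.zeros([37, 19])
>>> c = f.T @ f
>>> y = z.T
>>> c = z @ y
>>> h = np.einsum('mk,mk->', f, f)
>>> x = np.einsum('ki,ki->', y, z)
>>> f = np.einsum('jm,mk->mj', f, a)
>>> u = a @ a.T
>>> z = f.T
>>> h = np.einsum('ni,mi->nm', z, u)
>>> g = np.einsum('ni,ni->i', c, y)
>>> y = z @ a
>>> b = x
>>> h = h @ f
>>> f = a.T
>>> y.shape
(37, 7)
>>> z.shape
(37, 19)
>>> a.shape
(19, 7)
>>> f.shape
(7, 19)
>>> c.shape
(3, 3)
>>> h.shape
(37, 37)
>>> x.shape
()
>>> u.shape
(19, 19)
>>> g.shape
(3,)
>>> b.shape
()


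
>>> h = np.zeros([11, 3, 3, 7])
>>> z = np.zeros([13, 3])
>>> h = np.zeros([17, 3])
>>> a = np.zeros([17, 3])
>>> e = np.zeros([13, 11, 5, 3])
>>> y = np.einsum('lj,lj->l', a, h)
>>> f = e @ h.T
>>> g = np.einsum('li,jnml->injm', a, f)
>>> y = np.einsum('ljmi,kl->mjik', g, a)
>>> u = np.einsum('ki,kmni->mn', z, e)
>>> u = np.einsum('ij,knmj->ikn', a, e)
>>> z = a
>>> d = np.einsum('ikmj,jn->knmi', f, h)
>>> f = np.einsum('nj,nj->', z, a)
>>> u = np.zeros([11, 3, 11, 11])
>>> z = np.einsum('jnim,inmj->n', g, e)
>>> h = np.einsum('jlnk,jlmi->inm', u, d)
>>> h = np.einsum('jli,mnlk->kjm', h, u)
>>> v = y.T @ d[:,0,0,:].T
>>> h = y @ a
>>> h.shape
(13, 11, 5, 3)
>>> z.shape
(11,)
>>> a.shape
(17, 3)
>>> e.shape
(13, 11, 5, 3)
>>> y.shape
(13, 11, 5, 17)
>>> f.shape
()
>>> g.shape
(3, 11, 13, 5)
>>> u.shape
(11, 3, 11, 11)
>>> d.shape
(11, 3, 5, 13)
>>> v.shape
(17, 5, 11, 11)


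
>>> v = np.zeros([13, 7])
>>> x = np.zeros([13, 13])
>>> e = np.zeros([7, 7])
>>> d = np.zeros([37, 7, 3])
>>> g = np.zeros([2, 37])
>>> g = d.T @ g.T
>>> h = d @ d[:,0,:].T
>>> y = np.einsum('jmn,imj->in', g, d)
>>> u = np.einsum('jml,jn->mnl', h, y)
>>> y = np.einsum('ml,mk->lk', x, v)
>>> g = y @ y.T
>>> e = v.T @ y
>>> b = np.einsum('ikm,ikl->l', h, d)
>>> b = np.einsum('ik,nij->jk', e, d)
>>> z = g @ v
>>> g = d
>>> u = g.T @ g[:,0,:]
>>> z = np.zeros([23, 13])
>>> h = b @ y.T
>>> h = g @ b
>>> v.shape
(13, 7)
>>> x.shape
(13, 13)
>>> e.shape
(7, 7)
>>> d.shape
(37, 7, 3)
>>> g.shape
(37, 7, 3)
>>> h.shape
(37, 7, 7)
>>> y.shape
(13, 7)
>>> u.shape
(3, 7, 3)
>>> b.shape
(3, 7)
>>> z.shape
(23, 13)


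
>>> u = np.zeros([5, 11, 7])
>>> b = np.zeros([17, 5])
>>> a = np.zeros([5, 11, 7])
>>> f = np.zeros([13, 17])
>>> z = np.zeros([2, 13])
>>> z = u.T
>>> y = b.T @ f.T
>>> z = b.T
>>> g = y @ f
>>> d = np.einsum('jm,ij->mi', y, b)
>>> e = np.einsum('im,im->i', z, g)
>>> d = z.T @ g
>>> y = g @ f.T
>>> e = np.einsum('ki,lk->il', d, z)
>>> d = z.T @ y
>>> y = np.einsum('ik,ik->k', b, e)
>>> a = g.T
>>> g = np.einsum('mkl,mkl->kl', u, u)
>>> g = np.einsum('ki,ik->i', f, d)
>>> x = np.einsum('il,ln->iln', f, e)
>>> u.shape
(5, 11, 7)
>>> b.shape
(17, 5)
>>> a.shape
(17, 5)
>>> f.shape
(13, 17)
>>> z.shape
(5, 17)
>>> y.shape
(5,)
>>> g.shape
(17,)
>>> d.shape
(17, 13)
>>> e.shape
(17, 5)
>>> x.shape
(13, 17, 5)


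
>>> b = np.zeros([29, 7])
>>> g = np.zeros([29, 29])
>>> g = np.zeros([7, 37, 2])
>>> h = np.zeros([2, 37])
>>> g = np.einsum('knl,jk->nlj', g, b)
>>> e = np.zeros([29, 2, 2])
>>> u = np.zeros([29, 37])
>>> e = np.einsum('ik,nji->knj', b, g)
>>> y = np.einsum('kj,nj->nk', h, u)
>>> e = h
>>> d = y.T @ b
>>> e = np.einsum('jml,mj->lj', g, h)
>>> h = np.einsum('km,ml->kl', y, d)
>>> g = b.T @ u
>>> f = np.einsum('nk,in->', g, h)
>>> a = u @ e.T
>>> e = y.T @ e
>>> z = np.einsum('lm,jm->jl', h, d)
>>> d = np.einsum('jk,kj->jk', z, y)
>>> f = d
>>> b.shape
(29, 7)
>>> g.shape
(7, 37)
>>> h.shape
(29, 7)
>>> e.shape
(2, 37)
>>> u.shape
(29, 37)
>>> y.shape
(29, 2)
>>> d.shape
(2, 29)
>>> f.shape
(2, 29)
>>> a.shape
(29, 29)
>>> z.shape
(2, 29)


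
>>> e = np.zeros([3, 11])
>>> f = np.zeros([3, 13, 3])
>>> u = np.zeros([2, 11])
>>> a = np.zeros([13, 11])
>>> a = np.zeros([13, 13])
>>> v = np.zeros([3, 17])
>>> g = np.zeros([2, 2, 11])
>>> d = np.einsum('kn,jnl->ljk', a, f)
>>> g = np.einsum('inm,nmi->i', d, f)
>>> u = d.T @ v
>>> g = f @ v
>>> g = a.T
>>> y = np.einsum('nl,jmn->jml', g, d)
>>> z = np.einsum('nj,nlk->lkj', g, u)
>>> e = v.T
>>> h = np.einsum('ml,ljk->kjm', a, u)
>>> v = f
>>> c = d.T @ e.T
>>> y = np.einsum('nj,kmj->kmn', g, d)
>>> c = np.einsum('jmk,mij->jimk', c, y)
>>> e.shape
(17, 3)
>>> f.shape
(3, 13, 3)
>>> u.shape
(13, 3, 17)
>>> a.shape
(13, 13)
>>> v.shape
(3, 13, 3)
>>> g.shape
(13, 13)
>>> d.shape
(3, 3, 13)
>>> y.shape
(3, 3, 13)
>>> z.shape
(3, 17, 13)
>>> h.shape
(17, 3, 13)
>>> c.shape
(13, 3, 3, 17)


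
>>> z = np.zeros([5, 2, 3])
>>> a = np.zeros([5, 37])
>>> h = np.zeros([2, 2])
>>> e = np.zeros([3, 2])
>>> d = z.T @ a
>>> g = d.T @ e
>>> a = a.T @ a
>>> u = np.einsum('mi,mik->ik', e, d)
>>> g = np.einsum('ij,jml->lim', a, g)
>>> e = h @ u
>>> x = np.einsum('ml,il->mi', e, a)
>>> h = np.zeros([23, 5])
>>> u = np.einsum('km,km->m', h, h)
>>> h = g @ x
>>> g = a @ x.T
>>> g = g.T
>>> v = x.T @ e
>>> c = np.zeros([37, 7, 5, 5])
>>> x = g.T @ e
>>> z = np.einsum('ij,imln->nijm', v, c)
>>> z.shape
(5, 37, 37, 7)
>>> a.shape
(37, 37)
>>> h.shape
(2, 37, 37)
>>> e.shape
(2, 37)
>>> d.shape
(3, 2, 37)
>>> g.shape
(2, 37)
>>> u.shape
(5,)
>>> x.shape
(37, 37)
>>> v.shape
(37, 37)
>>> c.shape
(37, 7, 5, 5)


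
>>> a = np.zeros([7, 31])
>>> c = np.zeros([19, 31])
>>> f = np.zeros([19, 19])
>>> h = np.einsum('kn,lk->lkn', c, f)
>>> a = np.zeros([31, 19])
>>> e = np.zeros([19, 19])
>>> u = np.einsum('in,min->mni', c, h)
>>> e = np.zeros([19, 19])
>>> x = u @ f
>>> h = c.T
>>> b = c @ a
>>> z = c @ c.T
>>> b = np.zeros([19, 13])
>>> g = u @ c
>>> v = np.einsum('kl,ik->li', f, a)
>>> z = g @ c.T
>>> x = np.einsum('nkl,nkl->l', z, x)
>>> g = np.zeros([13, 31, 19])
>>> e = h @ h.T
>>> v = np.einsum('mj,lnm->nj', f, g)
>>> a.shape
(31, 19)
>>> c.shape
(19, 31)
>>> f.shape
(19, 19)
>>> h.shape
(31, 19)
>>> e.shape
(31, 31)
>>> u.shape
(19, 31, 19)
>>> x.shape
(19,)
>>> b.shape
(19, 13)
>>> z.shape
(19, 31, 19)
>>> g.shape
(13, 31, 19)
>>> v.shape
(31, 19)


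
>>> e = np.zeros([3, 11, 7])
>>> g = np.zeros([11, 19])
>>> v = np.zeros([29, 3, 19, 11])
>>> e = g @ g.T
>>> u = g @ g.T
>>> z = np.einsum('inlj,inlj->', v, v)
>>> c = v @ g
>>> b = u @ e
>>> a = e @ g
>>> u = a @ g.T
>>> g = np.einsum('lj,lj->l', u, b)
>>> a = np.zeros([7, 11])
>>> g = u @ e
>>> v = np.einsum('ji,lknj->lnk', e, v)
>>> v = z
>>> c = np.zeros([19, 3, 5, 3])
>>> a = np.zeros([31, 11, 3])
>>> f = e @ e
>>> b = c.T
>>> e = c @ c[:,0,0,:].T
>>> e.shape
(19, 3, 5, 19)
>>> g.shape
(11, 11)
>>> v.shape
()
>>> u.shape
(11, 11)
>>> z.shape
()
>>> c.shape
(19, 3, 5, 3)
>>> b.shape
(3, 5, 3, 19)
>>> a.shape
(31, 11, 3)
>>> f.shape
(11, 11)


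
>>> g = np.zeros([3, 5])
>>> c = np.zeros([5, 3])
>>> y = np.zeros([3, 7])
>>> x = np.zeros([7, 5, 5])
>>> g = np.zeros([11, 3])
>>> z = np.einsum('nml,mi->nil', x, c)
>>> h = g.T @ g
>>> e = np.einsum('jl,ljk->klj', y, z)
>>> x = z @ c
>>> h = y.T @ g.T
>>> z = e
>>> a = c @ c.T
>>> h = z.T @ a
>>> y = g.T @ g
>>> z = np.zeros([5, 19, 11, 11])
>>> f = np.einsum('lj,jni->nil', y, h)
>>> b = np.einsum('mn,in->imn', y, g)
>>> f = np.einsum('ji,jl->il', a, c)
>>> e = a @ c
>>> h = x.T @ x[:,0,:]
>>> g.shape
(11, 3)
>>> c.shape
(5, 3)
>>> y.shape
(3, 3)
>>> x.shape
(7, 3, 3)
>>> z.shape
(5, 19, 11, 11)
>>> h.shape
(3, 3, 3)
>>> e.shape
(5, 3)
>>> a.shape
(5, 5)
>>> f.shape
(5, 3)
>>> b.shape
(11, 3, 3)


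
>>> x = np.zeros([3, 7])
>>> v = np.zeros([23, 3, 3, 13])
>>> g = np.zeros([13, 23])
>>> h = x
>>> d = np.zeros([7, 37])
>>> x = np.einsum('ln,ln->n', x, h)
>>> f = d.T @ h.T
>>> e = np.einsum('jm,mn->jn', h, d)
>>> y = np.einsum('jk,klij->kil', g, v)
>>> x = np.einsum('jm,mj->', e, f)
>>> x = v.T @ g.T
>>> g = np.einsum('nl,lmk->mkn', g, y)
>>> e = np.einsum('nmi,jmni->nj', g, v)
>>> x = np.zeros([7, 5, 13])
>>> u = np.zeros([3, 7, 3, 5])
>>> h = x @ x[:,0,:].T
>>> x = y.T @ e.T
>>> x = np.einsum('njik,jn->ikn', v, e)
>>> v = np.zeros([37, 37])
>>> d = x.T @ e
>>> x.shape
(3, 13, 23)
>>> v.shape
(37, 37)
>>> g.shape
(3, 3, 13)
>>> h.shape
(7, 5, 7)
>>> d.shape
(23, 13, 23)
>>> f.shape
(37, 3)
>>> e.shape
(3, 23)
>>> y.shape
(23, 3, 3)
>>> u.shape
(3, 7, 3, 5)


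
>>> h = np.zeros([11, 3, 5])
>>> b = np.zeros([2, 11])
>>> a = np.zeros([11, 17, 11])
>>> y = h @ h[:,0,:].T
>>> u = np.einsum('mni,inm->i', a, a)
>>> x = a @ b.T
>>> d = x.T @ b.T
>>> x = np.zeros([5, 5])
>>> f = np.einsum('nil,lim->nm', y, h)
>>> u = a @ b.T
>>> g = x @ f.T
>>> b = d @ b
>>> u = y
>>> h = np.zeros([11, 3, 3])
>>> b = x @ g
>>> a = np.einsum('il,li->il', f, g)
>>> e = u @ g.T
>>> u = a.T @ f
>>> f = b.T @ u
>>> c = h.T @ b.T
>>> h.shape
(11, 3, 3)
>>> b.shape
(5, 11)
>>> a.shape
(11, 5)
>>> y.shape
(11, 3, 11)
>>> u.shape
(5, 5)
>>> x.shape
(5, 5)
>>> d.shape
(2, 17, 2)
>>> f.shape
(11, 5)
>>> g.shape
(5, 11)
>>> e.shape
(11, 3, 5)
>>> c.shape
(3, 3, 5)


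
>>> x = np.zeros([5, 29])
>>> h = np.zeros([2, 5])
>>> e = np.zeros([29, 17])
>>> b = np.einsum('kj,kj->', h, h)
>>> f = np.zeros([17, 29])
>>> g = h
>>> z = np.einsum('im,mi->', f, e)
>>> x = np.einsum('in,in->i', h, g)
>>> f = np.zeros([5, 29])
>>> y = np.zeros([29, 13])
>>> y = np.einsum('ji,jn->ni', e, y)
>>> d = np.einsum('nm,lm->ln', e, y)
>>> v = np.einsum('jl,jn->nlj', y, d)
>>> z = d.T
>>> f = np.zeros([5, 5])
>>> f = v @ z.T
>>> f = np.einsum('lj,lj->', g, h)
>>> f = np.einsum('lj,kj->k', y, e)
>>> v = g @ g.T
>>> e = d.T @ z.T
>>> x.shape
(2,)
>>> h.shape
(2, 5)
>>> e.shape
(29, 29)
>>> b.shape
()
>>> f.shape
(29,)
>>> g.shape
(2, 5)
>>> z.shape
(29, 13)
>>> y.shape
(13, 17)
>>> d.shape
(13, 29)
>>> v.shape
(2, 2)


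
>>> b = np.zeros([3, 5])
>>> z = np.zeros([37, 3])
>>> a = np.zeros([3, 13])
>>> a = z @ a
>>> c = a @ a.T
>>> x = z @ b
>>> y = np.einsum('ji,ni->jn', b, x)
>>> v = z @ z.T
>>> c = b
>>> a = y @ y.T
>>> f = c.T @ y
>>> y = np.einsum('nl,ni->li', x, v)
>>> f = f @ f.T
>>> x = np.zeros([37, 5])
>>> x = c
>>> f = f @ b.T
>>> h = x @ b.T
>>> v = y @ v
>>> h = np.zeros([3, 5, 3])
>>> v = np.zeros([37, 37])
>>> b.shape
(3, 5)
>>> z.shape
(37, 3)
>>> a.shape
(3, 3)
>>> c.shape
(3, 5)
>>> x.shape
(3, 5)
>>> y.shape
(5, 37)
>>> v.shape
(37, 37)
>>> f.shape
(5, 3)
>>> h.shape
(3, 5, 3)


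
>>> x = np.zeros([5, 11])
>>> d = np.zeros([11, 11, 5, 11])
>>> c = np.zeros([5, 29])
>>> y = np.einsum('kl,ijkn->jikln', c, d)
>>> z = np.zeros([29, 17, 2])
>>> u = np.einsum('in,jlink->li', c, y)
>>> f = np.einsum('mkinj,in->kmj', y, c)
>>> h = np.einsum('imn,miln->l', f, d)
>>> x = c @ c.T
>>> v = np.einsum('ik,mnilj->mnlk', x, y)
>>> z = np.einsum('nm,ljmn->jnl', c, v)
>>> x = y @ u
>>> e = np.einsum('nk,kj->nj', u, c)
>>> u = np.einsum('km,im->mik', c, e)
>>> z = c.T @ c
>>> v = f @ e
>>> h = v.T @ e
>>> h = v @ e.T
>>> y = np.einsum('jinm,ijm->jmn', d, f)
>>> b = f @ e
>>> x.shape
(11, 11, 5, 29, 5)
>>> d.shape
(11, 11, 5, 11)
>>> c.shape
(5, 29)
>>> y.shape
(11, 11, 5)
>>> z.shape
(29, 29)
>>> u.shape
(29, 11, 5)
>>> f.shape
(11, 11, 11)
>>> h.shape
(11, 11, 11)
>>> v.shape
(11, 11, 29)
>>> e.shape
(11, 29)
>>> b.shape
(11, 11, 29)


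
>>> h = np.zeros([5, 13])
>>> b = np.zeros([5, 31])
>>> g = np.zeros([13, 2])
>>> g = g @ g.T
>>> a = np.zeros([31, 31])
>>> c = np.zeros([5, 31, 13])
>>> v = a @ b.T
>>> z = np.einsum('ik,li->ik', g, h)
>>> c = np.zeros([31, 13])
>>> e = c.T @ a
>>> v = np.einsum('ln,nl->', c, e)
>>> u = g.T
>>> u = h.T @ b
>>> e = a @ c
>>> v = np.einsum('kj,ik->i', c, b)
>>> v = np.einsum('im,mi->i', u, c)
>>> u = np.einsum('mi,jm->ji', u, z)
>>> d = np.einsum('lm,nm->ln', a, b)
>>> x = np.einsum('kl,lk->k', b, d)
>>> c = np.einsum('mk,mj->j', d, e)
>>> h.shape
(5, 13)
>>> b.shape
(5, 31)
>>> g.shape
(13, 13)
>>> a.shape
(31, 31)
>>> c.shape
(13,)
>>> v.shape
(13,)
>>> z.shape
(13, 13)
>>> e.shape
(31, 13)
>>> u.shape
(13, 31)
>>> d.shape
(31, 5)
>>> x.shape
(5,)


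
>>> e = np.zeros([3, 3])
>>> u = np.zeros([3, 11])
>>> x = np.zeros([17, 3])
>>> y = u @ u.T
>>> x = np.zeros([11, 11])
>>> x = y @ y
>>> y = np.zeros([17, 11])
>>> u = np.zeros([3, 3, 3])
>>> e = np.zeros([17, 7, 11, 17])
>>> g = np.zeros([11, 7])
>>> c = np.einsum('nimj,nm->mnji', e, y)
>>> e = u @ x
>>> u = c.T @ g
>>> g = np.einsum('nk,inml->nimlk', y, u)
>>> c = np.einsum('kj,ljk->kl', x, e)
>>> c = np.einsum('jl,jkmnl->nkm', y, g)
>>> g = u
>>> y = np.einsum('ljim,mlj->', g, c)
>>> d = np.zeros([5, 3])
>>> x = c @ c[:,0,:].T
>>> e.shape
(3, 3, 3)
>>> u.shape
(7, 17, 17, 7)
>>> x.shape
(7, 7, 7)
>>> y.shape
()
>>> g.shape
(7, 17, 17, 7)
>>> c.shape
(7, 7, 17)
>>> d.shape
(5, 3)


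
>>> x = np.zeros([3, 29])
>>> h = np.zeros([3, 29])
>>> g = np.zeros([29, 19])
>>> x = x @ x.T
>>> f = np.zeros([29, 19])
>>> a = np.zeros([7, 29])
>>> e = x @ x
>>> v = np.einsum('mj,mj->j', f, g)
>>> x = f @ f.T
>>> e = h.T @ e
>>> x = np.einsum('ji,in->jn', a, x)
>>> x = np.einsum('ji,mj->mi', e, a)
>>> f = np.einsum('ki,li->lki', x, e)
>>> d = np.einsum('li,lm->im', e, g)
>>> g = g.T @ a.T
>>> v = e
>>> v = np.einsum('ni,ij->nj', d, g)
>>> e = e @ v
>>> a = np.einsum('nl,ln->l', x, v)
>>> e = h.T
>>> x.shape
(7, 3)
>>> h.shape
(3, 29)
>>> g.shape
(19, 7)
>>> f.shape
(29, 7, 3)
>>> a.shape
(3,)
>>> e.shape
(29, 3)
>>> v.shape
(3, 7)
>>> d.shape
(3, 19)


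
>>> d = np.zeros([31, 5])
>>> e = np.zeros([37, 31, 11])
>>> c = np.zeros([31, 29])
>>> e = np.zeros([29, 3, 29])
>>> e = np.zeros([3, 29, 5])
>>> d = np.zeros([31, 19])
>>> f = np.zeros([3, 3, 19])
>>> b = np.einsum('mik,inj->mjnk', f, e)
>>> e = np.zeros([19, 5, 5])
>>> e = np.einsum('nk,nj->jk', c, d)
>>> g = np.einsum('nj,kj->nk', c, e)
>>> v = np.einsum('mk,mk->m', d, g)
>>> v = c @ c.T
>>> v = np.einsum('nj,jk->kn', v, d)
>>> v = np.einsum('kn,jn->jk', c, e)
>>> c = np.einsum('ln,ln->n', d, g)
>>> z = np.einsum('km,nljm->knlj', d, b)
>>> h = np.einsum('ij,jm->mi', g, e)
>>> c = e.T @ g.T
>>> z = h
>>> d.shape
(31, 19)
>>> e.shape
(19, 29)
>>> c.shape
(29, 31)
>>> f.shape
(3, 3, 19)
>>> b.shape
(3, 5, 29, 19)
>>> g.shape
(31, 19)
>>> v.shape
(19, 31)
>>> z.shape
(29, 31)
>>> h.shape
(29, 31)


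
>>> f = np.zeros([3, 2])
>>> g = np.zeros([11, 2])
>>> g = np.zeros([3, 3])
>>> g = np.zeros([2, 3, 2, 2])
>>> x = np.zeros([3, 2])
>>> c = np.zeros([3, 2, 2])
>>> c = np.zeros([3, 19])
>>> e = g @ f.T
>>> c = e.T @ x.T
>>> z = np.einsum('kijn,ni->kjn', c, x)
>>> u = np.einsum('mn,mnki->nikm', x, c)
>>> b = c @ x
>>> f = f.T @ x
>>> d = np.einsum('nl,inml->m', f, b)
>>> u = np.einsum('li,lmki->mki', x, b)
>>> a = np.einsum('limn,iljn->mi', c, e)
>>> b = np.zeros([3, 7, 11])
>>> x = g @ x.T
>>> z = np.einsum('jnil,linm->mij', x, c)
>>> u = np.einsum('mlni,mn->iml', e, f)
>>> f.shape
(2, 2)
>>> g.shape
(2, 3, 2, 2)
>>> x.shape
(2, 3, 2, 3)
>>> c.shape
(3, 2, 3, 3)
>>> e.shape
(2, 3, 2, 3)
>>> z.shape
(3, 2, 2)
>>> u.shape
(3, 2, 3)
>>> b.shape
(3, 7, 11)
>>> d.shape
(3,)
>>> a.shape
(3, 2)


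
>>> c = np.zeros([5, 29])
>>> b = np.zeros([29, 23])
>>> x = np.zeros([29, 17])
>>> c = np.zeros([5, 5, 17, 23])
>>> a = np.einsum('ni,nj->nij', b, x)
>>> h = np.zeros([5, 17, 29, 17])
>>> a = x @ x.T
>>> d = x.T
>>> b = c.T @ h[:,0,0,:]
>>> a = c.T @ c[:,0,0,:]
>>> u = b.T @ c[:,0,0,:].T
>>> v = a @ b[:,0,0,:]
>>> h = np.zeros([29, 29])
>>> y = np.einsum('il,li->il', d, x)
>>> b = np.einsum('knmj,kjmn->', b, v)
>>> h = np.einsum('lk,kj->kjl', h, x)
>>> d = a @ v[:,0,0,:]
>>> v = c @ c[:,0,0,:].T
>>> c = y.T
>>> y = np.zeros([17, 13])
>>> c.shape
(29, 17)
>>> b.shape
()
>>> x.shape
(29, 17)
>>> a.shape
(23, 17, 5, 23)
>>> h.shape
(29, 17, 29)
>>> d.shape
(23, 17, 5, 17)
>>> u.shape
(17, 5, 17, 5)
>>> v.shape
(5, 5, 17, 5)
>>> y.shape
(17, 13)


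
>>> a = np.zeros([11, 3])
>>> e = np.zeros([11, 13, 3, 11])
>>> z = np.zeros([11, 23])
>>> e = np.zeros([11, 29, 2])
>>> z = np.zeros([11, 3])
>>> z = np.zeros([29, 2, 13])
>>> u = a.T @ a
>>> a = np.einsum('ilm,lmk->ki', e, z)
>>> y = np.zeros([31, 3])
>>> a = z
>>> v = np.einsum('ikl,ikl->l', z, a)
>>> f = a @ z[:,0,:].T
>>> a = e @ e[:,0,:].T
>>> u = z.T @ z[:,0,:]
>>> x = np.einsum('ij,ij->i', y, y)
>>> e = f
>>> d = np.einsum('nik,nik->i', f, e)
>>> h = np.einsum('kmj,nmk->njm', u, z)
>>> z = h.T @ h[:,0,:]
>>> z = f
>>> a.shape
(11, 29, 11)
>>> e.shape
(29, 2, 29)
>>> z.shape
(29, 2, 29)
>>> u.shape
(13, 2, 13)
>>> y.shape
(31, 3)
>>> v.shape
(13,)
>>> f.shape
(29, 2, 29)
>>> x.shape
(31,)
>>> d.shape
(2,)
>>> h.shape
(29, 13, 2)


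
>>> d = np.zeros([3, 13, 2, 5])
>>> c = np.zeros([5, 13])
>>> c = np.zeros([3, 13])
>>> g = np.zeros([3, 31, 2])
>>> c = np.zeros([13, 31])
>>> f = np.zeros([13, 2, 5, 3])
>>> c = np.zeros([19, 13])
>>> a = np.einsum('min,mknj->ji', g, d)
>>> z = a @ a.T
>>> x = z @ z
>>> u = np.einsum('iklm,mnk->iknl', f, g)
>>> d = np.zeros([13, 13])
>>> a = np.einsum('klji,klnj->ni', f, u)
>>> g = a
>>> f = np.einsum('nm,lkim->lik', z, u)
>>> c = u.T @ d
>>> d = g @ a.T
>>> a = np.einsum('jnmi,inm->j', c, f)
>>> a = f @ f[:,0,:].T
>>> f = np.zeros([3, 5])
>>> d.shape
(31, 31)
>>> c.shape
(5, 31, 2, 13)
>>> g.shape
(31, 3)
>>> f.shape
(3, 5)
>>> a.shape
(13, 31, 13)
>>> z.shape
(5, 5)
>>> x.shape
(5, 5)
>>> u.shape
(13, 2, 31, 5)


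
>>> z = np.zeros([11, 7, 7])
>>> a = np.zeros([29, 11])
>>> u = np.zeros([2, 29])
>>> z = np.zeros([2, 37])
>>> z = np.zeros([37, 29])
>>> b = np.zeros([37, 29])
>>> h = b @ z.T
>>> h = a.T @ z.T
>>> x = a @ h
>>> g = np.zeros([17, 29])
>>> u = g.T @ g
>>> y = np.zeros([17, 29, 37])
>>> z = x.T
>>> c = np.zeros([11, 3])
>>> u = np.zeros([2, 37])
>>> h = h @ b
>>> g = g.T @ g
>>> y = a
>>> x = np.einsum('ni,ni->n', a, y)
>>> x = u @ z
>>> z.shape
(37, 29)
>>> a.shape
(29, 11)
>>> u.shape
(2, 37)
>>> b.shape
(37, 29)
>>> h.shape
(11, 29)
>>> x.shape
(2, 29)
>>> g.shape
(29, 29)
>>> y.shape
(29, 11)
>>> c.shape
(11, 3)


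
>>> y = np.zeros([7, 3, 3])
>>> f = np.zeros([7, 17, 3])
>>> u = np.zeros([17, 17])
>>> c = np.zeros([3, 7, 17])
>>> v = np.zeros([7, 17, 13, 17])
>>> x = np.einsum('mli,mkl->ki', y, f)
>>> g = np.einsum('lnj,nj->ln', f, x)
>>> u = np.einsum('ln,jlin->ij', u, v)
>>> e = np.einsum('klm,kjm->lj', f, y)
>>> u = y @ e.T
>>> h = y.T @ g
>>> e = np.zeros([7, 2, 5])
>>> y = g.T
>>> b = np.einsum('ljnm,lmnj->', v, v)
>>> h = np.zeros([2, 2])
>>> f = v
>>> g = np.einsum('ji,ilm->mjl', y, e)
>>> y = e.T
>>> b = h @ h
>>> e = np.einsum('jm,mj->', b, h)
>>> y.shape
(5, 2, 7)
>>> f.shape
(7, 17, 13, 17)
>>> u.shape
(7, 3, 17)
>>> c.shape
(3, 7, 17)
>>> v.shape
(7, 17, 13, 17)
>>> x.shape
(17, 3)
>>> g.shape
(5, 17, 2)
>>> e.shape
()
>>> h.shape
(2, 2)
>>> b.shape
(2, 2)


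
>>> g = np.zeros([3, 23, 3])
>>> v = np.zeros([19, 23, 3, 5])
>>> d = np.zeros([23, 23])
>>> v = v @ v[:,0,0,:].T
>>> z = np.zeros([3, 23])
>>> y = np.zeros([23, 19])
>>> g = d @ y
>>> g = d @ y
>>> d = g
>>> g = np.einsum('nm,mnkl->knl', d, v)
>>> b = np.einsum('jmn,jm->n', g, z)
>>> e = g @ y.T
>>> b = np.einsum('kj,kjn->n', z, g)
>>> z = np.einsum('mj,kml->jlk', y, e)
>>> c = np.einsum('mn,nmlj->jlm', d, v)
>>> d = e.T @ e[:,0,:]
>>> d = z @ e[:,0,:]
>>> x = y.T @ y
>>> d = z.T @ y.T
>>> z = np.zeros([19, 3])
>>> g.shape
(3, 23, 19)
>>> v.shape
(19, 23, 3, 19)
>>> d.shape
(3, 23, 23)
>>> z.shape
(19, 3)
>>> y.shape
(23, 19)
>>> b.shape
(19,)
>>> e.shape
(3, 23, 23)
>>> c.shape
(19, 3, 23)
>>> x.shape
(19, 19)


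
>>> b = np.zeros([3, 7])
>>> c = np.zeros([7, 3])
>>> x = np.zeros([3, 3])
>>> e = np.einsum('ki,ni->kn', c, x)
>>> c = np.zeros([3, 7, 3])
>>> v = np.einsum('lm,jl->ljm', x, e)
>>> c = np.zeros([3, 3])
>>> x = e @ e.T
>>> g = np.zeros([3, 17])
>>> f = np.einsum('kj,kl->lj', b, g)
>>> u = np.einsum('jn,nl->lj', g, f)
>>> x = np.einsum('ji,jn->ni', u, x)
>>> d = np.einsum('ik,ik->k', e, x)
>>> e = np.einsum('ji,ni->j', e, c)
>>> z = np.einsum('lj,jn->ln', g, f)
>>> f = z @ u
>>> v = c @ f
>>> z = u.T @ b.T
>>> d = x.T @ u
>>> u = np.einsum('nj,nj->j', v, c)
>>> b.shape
(3, 7)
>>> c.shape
(3, 3)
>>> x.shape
(7, 3)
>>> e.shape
(7,)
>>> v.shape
(3, 3)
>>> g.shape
(3, 17)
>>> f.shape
(3, 3)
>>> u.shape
(3,)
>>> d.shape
(3, 3)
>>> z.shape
(3, 3)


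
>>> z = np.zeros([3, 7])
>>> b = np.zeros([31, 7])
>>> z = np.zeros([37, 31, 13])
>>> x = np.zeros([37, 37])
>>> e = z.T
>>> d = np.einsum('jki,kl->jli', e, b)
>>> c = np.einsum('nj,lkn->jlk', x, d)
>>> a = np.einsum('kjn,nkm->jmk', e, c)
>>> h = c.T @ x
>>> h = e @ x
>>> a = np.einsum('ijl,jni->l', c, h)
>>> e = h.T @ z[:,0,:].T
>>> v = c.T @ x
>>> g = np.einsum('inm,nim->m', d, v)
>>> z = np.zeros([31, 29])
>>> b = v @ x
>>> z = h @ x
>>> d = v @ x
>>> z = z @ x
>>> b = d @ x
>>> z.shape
(13, 31, 37)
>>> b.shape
(7, 13, 37)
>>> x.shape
(37, 37)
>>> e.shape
(37, 31, 37)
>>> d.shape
(7, 13, 37)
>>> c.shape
(37, 13, 7)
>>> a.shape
(7,)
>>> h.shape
(13, 31, 37)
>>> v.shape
(7, 13, 37)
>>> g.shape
(37,)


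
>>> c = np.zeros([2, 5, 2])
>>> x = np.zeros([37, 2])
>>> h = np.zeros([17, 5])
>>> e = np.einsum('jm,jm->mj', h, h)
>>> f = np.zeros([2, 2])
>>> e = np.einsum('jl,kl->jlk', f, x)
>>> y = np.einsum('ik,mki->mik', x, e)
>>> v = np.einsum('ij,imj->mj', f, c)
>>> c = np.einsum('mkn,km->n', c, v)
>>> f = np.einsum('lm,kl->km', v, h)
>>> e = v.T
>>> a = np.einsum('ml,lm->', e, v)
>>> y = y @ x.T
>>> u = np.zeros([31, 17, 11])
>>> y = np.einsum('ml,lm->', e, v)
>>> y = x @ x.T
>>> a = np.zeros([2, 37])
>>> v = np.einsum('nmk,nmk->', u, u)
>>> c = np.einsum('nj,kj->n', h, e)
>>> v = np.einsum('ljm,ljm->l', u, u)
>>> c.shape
(17,)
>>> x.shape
(37, 2)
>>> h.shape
(17, 5)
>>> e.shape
(2, 5)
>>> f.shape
(17, 2)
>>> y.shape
(37, 37)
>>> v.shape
(31,)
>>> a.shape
(2, 37)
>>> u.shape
(31, 17, 11)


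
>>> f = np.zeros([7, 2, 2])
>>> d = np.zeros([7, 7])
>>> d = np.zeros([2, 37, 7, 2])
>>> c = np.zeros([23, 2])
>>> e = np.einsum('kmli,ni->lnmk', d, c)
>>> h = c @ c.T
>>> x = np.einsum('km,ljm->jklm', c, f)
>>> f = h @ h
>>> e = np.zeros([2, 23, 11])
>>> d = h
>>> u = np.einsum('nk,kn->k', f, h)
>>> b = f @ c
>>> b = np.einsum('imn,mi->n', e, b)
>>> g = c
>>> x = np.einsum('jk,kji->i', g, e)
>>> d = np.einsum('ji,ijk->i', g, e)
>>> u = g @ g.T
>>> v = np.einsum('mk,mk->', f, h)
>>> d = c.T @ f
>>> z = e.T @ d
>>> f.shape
(23, 23)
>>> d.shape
(2, 23)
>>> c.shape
(23, 2)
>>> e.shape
(2, 23, 11)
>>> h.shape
(23, 23)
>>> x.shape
(11,)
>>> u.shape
(23, 23)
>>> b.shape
(11,)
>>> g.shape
(23, 2)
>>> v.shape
()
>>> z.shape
(11, 23, 23)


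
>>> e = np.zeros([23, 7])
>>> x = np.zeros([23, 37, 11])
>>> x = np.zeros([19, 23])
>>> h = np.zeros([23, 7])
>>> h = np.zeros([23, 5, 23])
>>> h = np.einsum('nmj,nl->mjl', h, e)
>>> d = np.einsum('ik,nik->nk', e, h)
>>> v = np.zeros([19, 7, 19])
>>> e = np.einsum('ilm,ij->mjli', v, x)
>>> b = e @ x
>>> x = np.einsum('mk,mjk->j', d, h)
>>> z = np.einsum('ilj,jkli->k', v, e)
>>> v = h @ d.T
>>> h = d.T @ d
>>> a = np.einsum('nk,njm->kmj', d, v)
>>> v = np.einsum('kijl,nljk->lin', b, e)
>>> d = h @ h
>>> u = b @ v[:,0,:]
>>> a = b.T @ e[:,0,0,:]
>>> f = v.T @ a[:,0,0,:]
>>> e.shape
(19, 23, 7, 19)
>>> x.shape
(23,)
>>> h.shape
(7, 7)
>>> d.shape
(7, 7)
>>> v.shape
(23, 23, 19)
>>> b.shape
(19, 23, 7, 23)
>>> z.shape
(23,)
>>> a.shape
(23, 7, 23, 19)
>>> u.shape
(19, 23, 7, 19)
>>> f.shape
(19, 23, 19)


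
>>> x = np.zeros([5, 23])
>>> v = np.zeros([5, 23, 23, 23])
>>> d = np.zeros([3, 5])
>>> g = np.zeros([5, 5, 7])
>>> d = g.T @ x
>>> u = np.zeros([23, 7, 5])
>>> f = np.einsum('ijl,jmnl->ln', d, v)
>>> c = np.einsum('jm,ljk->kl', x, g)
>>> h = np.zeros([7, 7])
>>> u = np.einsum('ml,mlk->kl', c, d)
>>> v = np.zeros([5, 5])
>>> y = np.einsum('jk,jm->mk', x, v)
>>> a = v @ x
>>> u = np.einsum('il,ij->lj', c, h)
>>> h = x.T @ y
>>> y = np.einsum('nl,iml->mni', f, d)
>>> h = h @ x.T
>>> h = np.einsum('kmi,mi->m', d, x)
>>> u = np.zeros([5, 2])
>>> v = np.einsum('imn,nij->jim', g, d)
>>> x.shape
(5, 23)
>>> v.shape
(23, 5, 5)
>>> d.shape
(7, 5, 23)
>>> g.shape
(5, 5, 7)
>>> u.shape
(5, 2)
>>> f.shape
(23, 23)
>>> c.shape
(7, 5)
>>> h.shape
(5,)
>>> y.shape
(5, 23, 7)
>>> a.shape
(5, 23)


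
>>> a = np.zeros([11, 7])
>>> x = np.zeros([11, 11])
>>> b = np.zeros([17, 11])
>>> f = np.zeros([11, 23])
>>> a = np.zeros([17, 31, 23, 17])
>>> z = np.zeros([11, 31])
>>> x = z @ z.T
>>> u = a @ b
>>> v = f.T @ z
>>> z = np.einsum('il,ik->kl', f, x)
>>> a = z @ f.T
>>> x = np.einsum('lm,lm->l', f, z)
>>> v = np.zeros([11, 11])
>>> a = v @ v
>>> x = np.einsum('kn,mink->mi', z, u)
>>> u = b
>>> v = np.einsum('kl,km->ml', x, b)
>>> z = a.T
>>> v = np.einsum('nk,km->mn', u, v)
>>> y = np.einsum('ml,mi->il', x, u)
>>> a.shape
(11, 11)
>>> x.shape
(17, 31)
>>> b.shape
(17, 11)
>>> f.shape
(11, 23)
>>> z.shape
(11, 11)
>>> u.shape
(17, 11)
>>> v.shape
(31, 17)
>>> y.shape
(11, 31)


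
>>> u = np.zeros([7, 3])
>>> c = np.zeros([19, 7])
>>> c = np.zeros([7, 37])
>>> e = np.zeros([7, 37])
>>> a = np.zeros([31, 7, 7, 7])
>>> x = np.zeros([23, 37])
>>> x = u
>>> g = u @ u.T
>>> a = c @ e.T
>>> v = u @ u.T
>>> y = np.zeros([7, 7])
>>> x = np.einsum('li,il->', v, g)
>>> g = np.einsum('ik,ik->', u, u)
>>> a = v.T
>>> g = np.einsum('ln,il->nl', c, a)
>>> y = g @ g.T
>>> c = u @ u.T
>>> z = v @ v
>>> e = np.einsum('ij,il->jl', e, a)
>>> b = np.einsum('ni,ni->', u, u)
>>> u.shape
(7, 3)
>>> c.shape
(7, 7)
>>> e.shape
(37, 7)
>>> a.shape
(7, 7)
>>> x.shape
()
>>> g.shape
(37, 7)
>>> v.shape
(7, 7)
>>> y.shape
(37, 37)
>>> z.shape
(7, 7)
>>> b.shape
()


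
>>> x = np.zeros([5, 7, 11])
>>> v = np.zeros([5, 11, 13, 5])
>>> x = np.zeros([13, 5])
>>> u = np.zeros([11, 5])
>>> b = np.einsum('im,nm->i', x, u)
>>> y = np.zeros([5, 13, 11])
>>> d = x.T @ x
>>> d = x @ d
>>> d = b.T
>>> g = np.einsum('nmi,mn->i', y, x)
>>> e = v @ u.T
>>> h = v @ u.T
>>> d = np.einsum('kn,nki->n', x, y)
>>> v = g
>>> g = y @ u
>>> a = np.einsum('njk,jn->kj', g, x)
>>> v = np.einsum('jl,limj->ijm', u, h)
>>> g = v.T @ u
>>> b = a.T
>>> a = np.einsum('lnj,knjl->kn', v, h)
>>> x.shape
(13, 5)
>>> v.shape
(11, 11, 13)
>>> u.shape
(11, 5)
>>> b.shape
(13, 5)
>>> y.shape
(5, 13, 11)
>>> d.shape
(5,)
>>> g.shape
(13, 11, 5)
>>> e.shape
(5, 11, 13, 11)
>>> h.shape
(5, 11, 13, 11)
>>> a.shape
(5, 11)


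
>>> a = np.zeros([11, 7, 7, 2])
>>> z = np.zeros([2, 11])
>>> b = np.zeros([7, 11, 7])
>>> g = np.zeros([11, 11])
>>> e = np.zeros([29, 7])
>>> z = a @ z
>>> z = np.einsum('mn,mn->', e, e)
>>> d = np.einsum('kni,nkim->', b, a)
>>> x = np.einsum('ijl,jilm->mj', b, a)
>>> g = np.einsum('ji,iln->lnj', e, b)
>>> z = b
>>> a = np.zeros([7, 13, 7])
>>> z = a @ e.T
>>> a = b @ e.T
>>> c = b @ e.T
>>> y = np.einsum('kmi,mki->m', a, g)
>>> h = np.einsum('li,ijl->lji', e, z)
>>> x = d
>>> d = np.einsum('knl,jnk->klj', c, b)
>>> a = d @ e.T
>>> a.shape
(7, 29, 29)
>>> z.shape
(7, 13, 29)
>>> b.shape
(7, 11, 7)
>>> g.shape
(11, 7, 29)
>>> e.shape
(29, 7)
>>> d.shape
(7, 29, 7)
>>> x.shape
()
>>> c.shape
(7, 11, 29)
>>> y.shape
(11,)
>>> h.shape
(29, 13, 7)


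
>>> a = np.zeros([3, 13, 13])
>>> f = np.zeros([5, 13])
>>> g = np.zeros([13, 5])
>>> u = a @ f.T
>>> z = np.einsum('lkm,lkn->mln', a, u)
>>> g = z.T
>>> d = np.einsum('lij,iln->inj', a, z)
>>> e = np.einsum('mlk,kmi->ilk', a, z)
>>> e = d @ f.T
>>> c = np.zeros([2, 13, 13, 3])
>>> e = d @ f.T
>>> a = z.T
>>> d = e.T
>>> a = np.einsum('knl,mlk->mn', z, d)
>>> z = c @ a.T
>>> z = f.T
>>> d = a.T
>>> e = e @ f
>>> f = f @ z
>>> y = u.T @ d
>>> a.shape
(5, 3)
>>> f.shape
(5, 5)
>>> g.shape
(5, 3, 13)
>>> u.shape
(3, 13, 5)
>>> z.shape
(13, 5)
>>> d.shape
(3, 5)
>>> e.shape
(13, 5, 13)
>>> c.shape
(2, 13, 13, 3)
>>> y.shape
(5, 13, 5)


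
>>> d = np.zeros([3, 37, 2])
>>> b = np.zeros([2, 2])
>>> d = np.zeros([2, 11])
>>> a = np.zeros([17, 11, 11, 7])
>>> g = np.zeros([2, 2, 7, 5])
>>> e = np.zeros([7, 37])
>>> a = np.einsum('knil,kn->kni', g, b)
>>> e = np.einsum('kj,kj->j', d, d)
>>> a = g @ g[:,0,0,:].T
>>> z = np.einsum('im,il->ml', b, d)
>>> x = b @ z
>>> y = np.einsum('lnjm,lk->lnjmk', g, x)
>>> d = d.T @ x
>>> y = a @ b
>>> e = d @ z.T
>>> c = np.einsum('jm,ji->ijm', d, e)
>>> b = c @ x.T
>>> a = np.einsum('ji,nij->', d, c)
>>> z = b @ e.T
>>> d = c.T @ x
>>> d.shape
(11, 11, 11)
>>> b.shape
(2, 11, 2)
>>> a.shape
()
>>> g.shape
(2, 2, 7, 5)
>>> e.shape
(11, 2)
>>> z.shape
(2, 11, 11)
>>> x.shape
(2, 11)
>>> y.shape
(2, 2, 7, 2)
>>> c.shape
(2, 11, 11)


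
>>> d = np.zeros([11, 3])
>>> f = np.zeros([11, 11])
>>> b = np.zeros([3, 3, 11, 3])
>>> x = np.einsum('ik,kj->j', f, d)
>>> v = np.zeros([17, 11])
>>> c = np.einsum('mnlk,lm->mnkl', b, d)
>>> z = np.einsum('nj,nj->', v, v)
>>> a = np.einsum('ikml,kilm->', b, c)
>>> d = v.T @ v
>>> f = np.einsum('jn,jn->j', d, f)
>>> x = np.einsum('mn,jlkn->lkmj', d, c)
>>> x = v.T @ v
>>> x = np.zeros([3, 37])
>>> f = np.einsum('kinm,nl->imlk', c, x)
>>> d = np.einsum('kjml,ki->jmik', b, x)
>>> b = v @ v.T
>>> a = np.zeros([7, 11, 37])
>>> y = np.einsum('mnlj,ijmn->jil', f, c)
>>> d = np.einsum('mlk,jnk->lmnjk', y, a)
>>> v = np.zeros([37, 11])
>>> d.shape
(3, 3, 11, 7, 37)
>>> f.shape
(3, 11, 37, 3)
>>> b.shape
(17, 17)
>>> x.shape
(3, 37)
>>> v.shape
(37, 11)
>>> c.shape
(3, 3, 3, 11)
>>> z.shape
()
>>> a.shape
(7, 11, 37)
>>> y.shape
(3, 3, 37)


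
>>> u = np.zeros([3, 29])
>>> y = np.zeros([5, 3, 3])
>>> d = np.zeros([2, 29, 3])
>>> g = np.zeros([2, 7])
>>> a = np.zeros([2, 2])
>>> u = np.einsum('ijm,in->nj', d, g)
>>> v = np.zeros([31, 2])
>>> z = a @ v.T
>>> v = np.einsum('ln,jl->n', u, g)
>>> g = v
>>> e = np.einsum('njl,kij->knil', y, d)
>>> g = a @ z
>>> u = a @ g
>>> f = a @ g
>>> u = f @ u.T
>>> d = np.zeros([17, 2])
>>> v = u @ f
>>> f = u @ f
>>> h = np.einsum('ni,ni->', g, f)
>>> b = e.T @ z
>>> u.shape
(2, 2)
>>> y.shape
(5, 3, 3)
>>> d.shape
(17, 2)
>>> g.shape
(2, 31)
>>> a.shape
(2, 2)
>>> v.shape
(2, 31)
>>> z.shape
(2, 31)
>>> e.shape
(2, 5, 29, 3)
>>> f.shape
(2, 31)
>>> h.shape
()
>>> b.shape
(3, 29, 5, 31)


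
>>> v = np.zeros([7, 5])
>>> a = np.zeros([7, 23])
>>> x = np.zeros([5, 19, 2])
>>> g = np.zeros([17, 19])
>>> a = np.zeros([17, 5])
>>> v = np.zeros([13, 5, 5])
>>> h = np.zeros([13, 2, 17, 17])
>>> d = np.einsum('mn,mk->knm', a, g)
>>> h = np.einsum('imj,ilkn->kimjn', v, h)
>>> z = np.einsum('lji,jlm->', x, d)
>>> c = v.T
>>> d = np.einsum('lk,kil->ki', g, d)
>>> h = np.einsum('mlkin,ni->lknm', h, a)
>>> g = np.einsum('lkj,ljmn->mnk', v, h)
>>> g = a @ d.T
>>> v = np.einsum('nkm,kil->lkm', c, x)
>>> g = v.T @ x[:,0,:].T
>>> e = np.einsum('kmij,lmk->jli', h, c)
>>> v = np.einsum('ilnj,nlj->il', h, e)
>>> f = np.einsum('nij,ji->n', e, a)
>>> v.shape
(13, 5)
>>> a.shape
(17, 5)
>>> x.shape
(5, 19, 2)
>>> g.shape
(13, 5, 5)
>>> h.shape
(13, 5, 17, 17)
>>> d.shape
(19, 5)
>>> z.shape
()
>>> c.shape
(5, 5, 13)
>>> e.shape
(17, 5, 17)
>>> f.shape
(17,)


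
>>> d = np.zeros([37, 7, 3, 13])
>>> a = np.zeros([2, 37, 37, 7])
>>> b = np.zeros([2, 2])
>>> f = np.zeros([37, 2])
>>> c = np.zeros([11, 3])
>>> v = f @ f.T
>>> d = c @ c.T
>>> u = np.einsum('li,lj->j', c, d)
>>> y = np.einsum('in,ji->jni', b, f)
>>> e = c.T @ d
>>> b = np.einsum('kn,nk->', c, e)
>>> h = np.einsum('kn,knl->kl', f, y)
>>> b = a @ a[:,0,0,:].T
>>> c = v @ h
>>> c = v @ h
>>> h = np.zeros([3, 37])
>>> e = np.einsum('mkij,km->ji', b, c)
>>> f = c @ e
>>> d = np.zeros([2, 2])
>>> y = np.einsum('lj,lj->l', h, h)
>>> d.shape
(2, 2)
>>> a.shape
(2, 37, 37, 7)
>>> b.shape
(2, 37, 37, 2)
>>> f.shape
(37, 37)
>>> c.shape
(37, 2)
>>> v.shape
(37, 37)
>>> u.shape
(11,)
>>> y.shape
(3,)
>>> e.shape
(2, 37)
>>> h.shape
(3, 37)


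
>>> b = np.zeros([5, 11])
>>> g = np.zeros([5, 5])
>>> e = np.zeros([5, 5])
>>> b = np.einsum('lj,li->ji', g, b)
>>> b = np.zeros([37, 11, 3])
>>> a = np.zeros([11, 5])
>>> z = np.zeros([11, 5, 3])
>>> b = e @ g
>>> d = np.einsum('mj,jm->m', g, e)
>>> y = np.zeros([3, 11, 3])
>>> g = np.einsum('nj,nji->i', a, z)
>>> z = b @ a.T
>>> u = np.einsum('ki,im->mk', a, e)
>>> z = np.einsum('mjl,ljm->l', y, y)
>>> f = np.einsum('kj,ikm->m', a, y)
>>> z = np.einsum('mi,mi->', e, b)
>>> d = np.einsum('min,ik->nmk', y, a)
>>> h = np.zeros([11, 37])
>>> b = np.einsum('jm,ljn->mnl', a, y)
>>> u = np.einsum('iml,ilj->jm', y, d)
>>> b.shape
(5, 3, 3)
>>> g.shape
(3,)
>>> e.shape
(5, 5)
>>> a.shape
(11, 5)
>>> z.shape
()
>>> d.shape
(3, 3, 5)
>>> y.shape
(3, 11, 3)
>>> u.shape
(5, 11)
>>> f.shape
(3,)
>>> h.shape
(11, 37)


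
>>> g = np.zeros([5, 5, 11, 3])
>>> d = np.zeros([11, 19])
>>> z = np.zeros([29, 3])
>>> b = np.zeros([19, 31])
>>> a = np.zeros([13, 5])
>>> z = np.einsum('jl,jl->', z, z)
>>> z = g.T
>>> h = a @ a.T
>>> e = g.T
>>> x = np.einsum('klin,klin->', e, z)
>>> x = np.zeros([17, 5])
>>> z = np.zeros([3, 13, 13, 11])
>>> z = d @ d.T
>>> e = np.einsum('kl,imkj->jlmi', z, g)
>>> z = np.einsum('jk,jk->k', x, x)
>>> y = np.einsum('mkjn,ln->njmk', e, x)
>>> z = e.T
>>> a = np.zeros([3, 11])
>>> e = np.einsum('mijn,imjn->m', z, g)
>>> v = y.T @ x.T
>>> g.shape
(5, 5, 11, 3)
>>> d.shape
(11, 19)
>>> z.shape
(5, 5, 11, 3)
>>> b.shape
(19, 31)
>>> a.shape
(3, 11)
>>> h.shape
(13, 13)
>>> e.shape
(5,)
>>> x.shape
(17, 5)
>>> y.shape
(5, 5, 3, 11)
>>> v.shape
(11, 3, 5, 17)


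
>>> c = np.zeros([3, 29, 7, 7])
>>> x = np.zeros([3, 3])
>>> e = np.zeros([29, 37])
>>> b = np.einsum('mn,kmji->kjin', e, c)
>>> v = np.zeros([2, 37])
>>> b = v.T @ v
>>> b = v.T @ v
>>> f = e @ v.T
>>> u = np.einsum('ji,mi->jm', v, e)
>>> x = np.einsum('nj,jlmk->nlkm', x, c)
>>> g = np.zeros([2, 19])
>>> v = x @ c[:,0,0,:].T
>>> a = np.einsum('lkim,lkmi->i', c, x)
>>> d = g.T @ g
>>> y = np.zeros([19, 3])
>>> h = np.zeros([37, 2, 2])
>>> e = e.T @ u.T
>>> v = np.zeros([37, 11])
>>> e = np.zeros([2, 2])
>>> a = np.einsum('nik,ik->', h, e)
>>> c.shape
(3, 29, 7, 7)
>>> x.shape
(3, 29, 7, 7)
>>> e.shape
(2, 2)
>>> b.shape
(37, 37)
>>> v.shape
(37, 11)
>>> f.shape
(29, 2)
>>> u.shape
(2, 29)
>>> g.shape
(2, 19)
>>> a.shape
()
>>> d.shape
(19, 19)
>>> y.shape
(19, 3)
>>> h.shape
(37, 2, 2)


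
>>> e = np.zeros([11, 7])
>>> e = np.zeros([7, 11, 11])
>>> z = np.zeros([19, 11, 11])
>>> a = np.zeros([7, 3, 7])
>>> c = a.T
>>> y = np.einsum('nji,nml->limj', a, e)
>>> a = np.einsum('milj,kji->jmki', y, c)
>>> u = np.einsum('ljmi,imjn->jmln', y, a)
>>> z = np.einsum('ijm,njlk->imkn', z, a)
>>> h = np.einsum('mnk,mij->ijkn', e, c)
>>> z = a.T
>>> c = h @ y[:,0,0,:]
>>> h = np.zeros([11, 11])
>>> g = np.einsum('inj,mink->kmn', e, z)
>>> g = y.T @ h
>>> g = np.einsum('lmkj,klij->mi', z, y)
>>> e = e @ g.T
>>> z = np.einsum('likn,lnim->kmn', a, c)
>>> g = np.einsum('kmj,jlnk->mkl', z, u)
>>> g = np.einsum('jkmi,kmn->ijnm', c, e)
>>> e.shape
(7, 11, 7)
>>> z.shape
(7, 3, 7)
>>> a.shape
(3, 11, 7, 7)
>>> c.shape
(3, 7, 11, 3)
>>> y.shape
(11, 7, 11, 3)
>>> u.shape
(7, 11, 11, 7)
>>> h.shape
(11, 11)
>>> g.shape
(3, 3, 7, 11)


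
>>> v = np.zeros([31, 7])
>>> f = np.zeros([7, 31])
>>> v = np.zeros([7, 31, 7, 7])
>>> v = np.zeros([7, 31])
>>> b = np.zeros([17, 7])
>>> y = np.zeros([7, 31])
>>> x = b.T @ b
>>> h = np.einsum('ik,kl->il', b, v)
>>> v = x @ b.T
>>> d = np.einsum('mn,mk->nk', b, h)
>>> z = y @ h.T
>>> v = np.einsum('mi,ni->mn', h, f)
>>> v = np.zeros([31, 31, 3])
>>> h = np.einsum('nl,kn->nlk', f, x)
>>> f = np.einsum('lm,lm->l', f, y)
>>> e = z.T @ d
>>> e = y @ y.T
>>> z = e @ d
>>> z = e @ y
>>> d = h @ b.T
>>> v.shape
(31, 31, 3)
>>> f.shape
(7,)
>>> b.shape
(17, 7)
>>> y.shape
(7, 31)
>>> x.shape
(7, 7)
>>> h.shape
(7, 31, 7)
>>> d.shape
(7, 31, 17)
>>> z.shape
(7, 31)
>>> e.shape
(7, 7)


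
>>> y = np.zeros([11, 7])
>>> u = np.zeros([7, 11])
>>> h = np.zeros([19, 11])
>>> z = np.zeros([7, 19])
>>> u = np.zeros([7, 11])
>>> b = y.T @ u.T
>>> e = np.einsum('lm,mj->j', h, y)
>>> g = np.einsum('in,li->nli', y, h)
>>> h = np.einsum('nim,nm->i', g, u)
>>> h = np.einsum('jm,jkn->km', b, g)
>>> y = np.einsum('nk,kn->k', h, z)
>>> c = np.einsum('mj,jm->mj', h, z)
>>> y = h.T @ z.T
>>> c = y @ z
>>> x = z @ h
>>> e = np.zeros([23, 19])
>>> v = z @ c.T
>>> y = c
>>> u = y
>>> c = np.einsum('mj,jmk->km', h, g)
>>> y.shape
(7, 19)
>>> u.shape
(7, 19)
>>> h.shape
(19, 7)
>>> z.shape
(7, 19)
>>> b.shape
(7, 7)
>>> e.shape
(23, 19)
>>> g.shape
(7, 19, 11)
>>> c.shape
(11, 19)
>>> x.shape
(7, 7)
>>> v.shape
(7, 7)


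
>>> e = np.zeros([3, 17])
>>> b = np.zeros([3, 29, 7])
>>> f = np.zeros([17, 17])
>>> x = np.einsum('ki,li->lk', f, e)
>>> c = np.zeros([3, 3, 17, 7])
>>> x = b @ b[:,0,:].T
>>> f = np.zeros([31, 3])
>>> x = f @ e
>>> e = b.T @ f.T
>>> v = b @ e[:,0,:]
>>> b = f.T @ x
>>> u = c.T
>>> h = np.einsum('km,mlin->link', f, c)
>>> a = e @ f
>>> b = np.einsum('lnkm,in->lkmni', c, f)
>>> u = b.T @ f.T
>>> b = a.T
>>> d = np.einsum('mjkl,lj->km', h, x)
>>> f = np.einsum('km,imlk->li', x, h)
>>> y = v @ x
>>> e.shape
(7, 29, 31)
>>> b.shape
(3, 29, 7)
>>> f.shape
(7, 3)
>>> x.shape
(31, 17)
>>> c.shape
(3, 3, 17, 7)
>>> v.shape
(3, 29, 31)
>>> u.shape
(31, 3, 7, 17, 31)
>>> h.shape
(3, 17, 7, 31)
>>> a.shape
(7, 29, 3)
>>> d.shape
(7, 3)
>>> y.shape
(3, 29, 17)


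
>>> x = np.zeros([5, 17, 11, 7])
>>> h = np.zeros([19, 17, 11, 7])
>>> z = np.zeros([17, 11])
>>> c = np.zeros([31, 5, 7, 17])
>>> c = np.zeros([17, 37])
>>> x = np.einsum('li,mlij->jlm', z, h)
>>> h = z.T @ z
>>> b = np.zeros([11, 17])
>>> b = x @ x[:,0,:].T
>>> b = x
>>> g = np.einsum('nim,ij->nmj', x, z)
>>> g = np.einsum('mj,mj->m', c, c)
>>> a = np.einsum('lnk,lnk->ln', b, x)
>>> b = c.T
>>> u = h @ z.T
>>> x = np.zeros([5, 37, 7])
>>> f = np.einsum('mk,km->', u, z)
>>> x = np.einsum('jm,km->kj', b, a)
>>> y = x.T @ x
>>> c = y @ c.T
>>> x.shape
(7, 37)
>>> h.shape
(11, 11)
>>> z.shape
(17, 11)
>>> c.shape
(37, 17)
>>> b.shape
(37, 17)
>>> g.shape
(17,)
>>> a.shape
(7, 17)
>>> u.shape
(11, 17)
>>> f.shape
()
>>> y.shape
(37, 37)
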